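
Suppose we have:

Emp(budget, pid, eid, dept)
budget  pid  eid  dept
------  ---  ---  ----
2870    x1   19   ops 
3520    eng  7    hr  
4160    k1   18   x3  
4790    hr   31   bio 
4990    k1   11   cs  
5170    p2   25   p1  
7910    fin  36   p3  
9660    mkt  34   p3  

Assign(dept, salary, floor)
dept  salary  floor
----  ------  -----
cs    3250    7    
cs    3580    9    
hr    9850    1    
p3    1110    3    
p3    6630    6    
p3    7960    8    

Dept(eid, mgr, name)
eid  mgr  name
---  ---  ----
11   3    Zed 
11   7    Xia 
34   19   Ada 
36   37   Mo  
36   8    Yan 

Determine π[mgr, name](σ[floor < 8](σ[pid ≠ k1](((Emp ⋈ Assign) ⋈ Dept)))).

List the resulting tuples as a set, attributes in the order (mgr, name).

{(19, Ada), (37, Mo), (8, Yan)}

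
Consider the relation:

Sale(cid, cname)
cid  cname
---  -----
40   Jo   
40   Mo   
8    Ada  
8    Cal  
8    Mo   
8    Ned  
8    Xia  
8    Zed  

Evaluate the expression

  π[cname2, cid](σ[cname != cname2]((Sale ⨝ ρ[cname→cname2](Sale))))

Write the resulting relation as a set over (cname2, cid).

{(Ada, 8), (Cal, 8), (Jo, 40), (Mo, 40), (Mo, 8), (Ned, 8), (Xia, 8), (Zed, 8)}

ρ[cname→cname2]: schema becomes (cid, cname2); tuples unchanged.
Natural join on cid: {(40, Jo, Jo), (40, Jo, Mo), (40, Mo, Jo), (40, Mo, Mo), (8, Ada, Ada), (8, Ada, Cal), (8, Ada, Mo), (8, Ada, Ned), (8, Ada, Xia), (8, Ada, Zed), (8, Cal, Ada), (8, Cal, Cal), (8, Cal, Mo), (8, Cal, Ned), (8, Cal, Xia), (8, Cal, Zed), (8, Mo, Ada), (8, Mo, Cal), (8, Mo, Mo), (8, Mo, Ned), (8, Mo, Xia), (8, Mo, Zed), (8, Ned, Ada), (8, Ned, Cal), (8, Ned, Mo), (8, Ned, Ned), (8, Ned, Xia), (8, Ned, Zed), (8, Xia, Ada), (8, Xia, Cal), (8, Xia, Mo), (8, Xia, Ned), (8, Xia, Xia), (8, Xia, Zed), (8, Zed, Ada), (8, Zed, Cal), (8, Zed, Mo), (8, Zed, Ned), (8, Zed, Xia), (8, Zed, Zed)}
σ[cname != cname2]: keep tuples satisfying cname != cname2 → {(40, Jo, Mo), (40, Mo, Jo), (8, Ada, Cal), (8, Ada, Mo), (8, Ada, Ned), (8, Ada, Xia), (8, Ada, Zed), (8, Cal, Ada), (8, Cal, Mo), (8, Cal, Ned), (8, Cal, Xia), (8, Cal, Zed), (8, Mo, Ada), (8, Mo, Cal), (8, Mo, Ned), (8, Mo, Xia), (8, Mo, Zed), (8, Ned, Ada), (8, Ned, Cal), (8, Ned, Mo), (8, Ned, Xia), (8, Ned, Zed), (8, Xia, Ada), (8, Xia, Cal), (8, Xia, Mo), (8, Xia, Ned), (8, Xia, Zed), (8, Zed, Ada), (8, Zed, Cal), (8, Zed, Mo), (8, Zed, Ned), (8, Zed, Xia)}
π_{cname2, cid} gives {(Ada, 8), (Cal, 8), (Jo, 40), (Mo, 40), (Mo, 8), (Ned, 8), (Xia, 8), (Zed, 8)} (24 duplicate(s) eliminated).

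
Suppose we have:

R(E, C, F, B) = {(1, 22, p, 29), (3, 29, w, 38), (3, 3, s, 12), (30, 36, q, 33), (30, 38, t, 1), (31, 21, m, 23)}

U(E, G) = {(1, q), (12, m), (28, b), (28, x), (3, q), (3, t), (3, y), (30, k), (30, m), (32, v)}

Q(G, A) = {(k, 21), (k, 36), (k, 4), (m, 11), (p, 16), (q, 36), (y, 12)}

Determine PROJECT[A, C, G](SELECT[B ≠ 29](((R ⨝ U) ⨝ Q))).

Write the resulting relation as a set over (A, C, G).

Joining R and U on E yields {(1, 22, p, 29, q), (3, 29, w, 38, q), (3, 29, w, 38, t), (3, 29, w, 38, y), (3, 3, s, 12, q), (3, 3, s, 12, t), (3, 3, s, 12, y), (30, 36, q, 33, k), (30, 36, q, 33, m), (30, 38, t, 1, k), (30, 38, t, 1, m)}.
Joining (R ⨝ U) and Q on G yields {(1, 22, p, 29, q, 36), (3, 29, w, 38, q, 36), (3, 29, w, 38, y, 12), (3, 3, s, 12, q, 36), (3, 3, s, 12, y, 12), (30, 36, q, 33, k, 21), (30, 36, q, 33, k, 36), (30, 36, q, 33, k, 4), (30, 36, q, 33, m, 11), (30, 38, t, 1, k, 21), (30, 38, t, 1, k, 36), (30, 38, t, 1, k, 4), (30, 38, t, 1, m, 11)}.
σ[B ≠ 29]: keep tuples satisfying B ≠ 29 → {(3, 29, w, 38, q, 36), (3, 29, w, 38, y, 12), (3, 3, s, 12, q, 36), (3, 3, s, 12, y, 12), (30, 36, q, 33, k, 21), (30, 36, q, 33, k, 36), (30, 36, q, 33, k, 4), (30, 36, q, 33, m, 11), (30, 38, t, 1, k, 21), (30, 38, t, 1, k, 36), (30, 38, t, 1, k, 4), (30, 38, t, 1, m, 11)}
Keep only column(s) A, C, G: {(11, 36, m), (11, 38, m), (12, 29, y), (12, 3, y), (21, 36, k), (21, 38, k), (36, 29, q), (36, 3, q), (36, 36, k), (36, 38, k), (4, 36, k), (4, 38, k)}

{(11, 36, m), (11, 38, m), (12, 29, y), (12, 3, y), (21, 36, k), (21, 38, k), (36, 29, q), (36, 3, q), (36, 36, k), (36, 38, k), (4, 36, k), (4, 38, k)}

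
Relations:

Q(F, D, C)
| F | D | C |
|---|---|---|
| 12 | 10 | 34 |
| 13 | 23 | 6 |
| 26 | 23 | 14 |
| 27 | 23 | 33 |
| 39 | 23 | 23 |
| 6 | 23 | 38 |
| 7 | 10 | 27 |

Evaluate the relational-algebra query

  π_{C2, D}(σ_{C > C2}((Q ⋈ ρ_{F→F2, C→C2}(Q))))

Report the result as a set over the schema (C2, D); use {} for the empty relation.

ρ[F→F2, C→C2]: schema becomes (F2, D, C2); tuples unchanged.
Q ⋈ ρ_{F→F2, C→C2}(Q) (natural join on D): {(12, 10, 34, 12, 34), (12, 10, 34, 7, 27), (13, 23, 6, 13, 6), (13, 23, 6, 26, 14), (13, 23, 6, 27, 33), (13, 23, 6, 39, 23), (13, 23, 6, 6, 38), (26, 23, 14, 13, 6), (26, 23, 14, 26, 14), (26, 23, 14, 27, 33), (26, 23, 14, 39, 23), (26, 23, 14, 6, 38), (27, 23, 33, 13, 6), (27, 23, 33, 26, 14), (27, 23, 33, 27, 33), (27, 23, 33, 39, 23), (27, 23, 33, 6, 38), (39, 23, 23, 13, 6), (39, 23, 23, 26, 14), (39, 23, 23, 27, 33), (39, 23, 23, 39, 23), (39, 23, 23, 6, 38), (6, 23, 38, 13, 6), (6, 23, 38, 26, 14), (6, 23, 38, 27, 33), (6, 23, 38, 39, 23), (6, 23, 38, 6, 38), (7, 10, 27, 12, 34), (7, 10, 27, 7, 27)}
σ[C > C2]: keep tuples satisfying C > C2 → {(12, 10, 34, 7, 27), (26, 23, 14, 13, 6), (27, 23, 33, 13, 6), (27, 23, 33, 26, 14), (27, 23, 33, 39, 23), (39, 23, 23, 13, 6), (39, 23, 23, 26, 14), (6, 23, 38, 13, 6), (6, 23, 38, 26, 14), (6, 23, 38, 27, 33), (6, 23, 38, 39, 23)}
π_{C2, D} gives {(14, 23), (23, 23), (27, 10), (33, 23), (6, 23)} (6 duplicate(s) eliminated).

{(14, 23), (23, 23), (27, 10), (33, 23), (6, 23)}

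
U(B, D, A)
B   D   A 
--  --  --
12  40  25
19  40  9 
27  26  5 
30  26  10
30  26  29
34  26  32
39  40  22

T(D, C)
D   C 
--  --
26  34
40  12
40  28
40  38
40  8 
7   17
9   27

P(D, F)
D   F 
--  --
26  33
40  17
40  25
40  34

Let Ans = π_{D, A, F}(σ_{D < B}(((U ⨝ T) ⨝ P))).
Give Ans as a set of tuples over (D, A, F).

{(26, 10, 33), (26, 29, 33), (26, 32, 33), (26, 5, 33)}

Natural join on D: {(12, 40, 25, 12), (12, 40, 25, 28), (12, 40, 25, 38), (12, 40, 25, 8), (19, 40, 9, 12), (19, 40, 9, 28), (19, 40, 9, 38), (19, 40, 9, 8), (27, 26, 5, 34), (30, 26, 10, 34), (30, 26, 29, 34), (34, 26, 32, 34), (39, 40, 22, 12), (39, 40, 22, 28), (39, 40, 22, 38), (39, 40, 22, 8)}
Natural join on D: {(12, 40, 25, 12, 17), (12, 40, 25, 12, 25), (12, 40, 25, 12, 34), (12, 40, 25, 28, 17), (12, 40, 25, 28, 25), (12, 40, 25, 28, 34), (12, 40, 25, 38, 17), (12, 40, 25, 38, 25), (12, 40, 25, 38, 34), (12, 40, 25, 8, 17), (12, 40, 25, 8, 25), (12, 40, 25, 8, 34), (19, 40, 9, 12, 17), (19, 40, 9, 12, 25), (19, 40, 9, 12, 34), (19, 40, 9, 28, 17), (19, 40, 9, 28, 25), (19, 40, 9, 28, 34), (19, 40, 9, 38, 17), (19, 40, 9, 38, 25), (19, 40, 9, 38, 34), (19, 40, 9, 8, 17), (19, 40, 9, 8, 25), (19, 40, 9, 8, 34), (27, 26, 5, 34, 33), (30, 26, 10, 34, 33), (30, 26, 29, 34, 33), (34, 26, 32, 34, 33), (39, 40, 22, 12, 17), (39, 40, 22, 12, 25), (39, 40, 22, 12, 34), (39, 40, 22, 28, 17), (39, 40, 22, 28, 25), (39, 40, 22, 28, 34), (39, 40, 22, 38, 17), (39, 40, 22, 38, 25), (39, 40, 22, 38, 34), (39, 40, 22, 8, 17), (39, 40, 22, 8, 25), (39, 40, 22, 8, 34)}
Filtering on D < B leaves {(27, 26, 5, 34, 33), (30, 26, 10, 34, 33), (30, 26, 29, 34, 33), (34, 26, 32, 34, 33)}.
π[D, A, F]: project onto (D, A, F) → {(26, 10, 33), (26, 29, 33), (26, 32, 33), (26, 5, 33)}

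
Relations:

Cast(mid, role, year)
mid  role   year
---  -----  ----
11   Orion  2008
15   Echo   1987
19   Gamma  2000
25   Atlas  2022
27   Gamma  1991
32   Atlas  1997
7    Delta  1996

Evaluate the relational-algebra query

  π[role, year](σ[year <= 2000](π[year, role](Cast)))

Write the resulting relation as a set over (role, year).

{(Atlas, 1997), (Delta, 1996), (Echo, 1987), (Gamma, 1991), (Gamma, 2000)}

Projecting to year, role: {(1987, Echo), (1991, Gamma), (1996, Delta), (1997, Atlas), (2000, Gamma), (2008, Orion), (2022, Atlas)}
Selection year <= 2000: {(1987, Echo), (1991, Gamma), (1996, Delta), (1997, Atlas), (2000, Gamma)}
Projecting to role, year: {(Atlas, 1997), (Delta, 1996), (Echo, 1987), (Gamma, 1991), (Gamma, 2000)}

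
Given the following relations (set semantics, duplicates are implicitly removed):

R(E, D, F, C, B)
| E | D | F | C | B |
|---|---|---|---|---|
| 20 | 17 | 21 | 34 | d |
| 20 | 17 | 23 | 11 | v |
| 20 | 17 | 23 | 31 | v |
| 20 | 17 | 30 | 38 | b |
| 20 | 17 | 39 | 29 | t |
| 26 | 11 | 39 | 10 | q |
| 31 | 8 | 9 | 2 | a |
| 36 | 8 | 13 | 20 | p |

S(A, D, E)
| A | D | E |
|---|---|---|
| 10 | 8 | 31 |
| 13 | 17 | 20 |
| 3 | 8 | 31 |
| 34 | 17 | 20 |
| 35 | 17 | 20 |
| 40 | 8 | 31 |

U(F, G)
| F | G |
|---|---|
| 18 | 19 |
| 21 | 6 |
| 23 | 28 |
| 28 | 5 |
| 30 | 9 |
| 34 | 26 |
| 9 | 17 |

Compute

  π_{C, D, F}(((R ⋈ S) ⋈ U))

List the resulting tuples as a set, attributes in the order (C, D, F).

{(11, 17, 23), (2, 8, 9), (31, 17, 23), (34, 17, 21), (38, 17, 30)}

Natural join on E, D: {(20, 17, 21, 34, d, 13), (20, 17, 21, 34, d, 34), (20, 17, 21, 34, d, 35), (20, 17, 23, 11, v, 13), (20, 17, 23, 11, v, 34), (20, 17, 23, 11, v, 35), (20, 17, 23, 31, v, 13), (20, 17, 23, 31, v, 34), (20, 17, 23, 31, v, 35), (20, 17, 30, 38, b, 13), (20, 17, 30, 38, b, 34), (20, 17, 30, 38, b, 35), (20, 17, 39, 29, t, 13), (20, 17, 39, 29, t, 34), (20, 17, 39, 29, t, 35), (31, 8, 9, 2, a, 10), (31, 8, 9, 2, a, 3), (31, 8, 9, 2, a, 40)}
Natural join on F: {(20, 17, 21, 34, d, 13, 6), (20, 17, 21, 34, d, 34, 6), (20, 17, 21, 34, d, 35, 6), (20, 17, 23, 11, v, 13, 28), (20, 17, 23, 11, v, 34, 28), (20, 17, 23, 11, v, 35, 28), (20, 17, 23, 31, v, 13, 28), (20, 17, 23, 31, v, 34, 28), (20, 17, 23, 31, v, 35, 28), (20, 17, 30, 38, b, 13, 9), (20, 17, 30, 38, b, 34, 9), (20, 17, 30, 38, b, 35, 9), (31, 8, 9, 2, a, 10, 17), (31, 8, 9, 2, a, 3, 17), (31, 8, 9, 2, a, 40, 17)}
π_{C, D, F} gives {(11, 17, 23), (2, 8, 9), (31, 17, 23), (34, 17, 21), (38, 17, 30)} (10 duplicate(s) eliminated).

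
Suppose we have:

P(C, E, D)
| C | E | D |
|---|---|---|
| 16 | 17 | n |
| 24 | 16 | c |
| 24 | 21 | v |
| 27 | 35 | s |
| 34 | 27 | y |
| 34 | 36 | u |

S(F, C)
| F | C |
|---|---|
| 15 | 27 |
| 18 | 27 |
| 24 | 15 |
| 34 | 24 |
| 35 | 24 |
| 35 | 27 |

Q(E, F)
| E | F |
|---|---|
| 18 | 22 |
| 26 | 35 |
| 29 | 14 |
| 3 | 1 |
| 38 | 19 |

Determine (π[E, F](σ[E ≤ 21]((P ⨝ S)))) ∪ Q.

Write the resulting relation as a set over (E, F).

{(16, 34), (16, 35), (18, 22), (21, 34), (21, 35), (26, 35), (29, 14), (3, 1), (38, 19)}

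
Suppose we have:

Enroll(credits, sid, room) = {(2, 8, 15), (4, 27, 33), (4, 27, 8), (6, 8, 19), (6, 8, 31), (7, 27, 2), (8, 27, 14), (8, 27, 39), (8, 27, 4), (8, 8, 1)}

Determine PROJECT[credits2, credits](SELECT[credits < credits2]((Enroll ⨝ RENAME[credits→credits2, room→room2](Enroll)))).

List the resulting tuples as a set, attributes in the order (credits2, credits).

ρ[credits→credits2, room→room2]: schema becomes (credits2, sid, room2); tuples unchanged.
Natural join on sid: {(2, 8, 15, 2, 15), (2, 8, 15, 6, 19), (2, 8, 15, 6, 31), (2, 8, 15, 8, 1), (4, 27, 33, 4, 33), (4, 27, 33, 4, 8), (4, 27, 33, 7, 2), (4, 27, 33, 8, 14), (4, 27, 33, 8, 39), (4, 27, 33, 8, 4), (4, 27, 8, 4, 33), (4, 27, 8, 4, 8), (4, 27, 8, 7, 2), (4, 27, 8, 8, 14), (4, 27, 8, 8, 39), (4, 27, 8, 8, 4), (6, 8, 19, 2, 15), (6, 8, 19, 6, 19), (6, 8, 19, 6, 31), (6, 8, 19, 8, 1), (6, 8, 31, 2, 15), (6, 8, 31, 6, 19), (6, 8, 31, 6, 31), (6, 8, 31, 8, 1), (7, 27, 2, 4, 33), (7, 27, 2, 4, 8), (7, 27, 2, 7, 2), (7, 27, 2, 8, 14), (7, 27, 2, 8, 39), (7, 27, 2, 8, 4), (8, 27, 14, 4, 33), (8, 27, 14, 4, 8), (8, 27, 14, 7, 2), (8, 27, 14, 8, 14), (8, 27, 14, 8, 39), (8, 27, 14, 8, 4), (8, 27, 39, 4, 33), (8, 27, 39, 4, 8), (8, 27, 39, 7, 2), (8, 27, 39, 8, 14), (8, 27, 39, 8, 39), (8, 27, 39, 8, 4), (8, 27, 4, 4, 33), (8, 27, 4, 4, 8), (8, 27, 4, 7, 2), (8, 27, 4, 8, 14), (8, 27, 4, 8, 39), (8, 27, 4, 8, 4), (8, 8, 1, 2, 15), (8, 8, 1, 6, 19), (8, 8, 1, 6, 31), (8, 8, 1, 8, 1)}
Filtering on credits < credits2 leaves {(2, 8, 15, 6, 19), (2, 8, 15, 6, 31), (2, 8, 15, 8, 1), (4, 27, 33, 7, 2), (4, 27, 33, 8, 14), (4, 27, 33, 8, 39), (4, 27, 33, 8, 4), (4, 27, 8, 7, 2), (4, 27, 8, 8, 14), (4, 27, 8, 8, 39), (4, 27, 8, 8, 4), (6, 8, 19, 8, 1), (6, 8, 31, 8, 1), (7, 27, 2, 8, 14), (7, 27, 2, 8, 39), (7, 27, 2, 8, 4)}.
Projecting to credits2, credits (10 duplicate(s) eliminated): {(6, 2), (7, 4), (8, 2), (8, 4), (8, 6), (8, 7)}

{(6, 2), (7, 4), (8, 2), (8, 4), (8, 6), (8, 7)}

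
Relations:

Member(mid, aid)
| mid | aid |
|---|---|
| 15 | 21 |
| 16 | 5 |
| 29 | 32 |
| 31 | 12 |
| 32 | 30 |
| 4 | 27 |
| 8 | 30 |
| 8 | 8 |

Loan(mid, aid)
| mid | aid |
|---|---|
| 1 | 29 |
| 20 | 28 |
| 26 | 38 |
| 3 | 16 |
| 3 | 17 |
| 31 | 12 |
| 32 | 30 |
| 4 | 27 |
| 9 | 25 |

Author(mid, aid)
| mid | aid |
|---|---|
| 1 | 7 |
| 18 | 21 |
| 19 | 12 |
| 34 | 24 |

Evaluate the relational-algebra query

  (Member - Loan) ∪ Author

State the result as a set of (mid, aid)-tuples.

Difference: {(15, 21), (16, 5), (29, 32), (31, 12), (32, 30), (4, 27), (8, 30), (8, 8)} with {(1, 29), (20, 28), (26, 38), (3, 16), (3, 17), (31, 12), (32, 30), (4, 27), (9, 25)} → {(15, 21), (16, 5), (29, 32), (8, 30), (8, 8)}
Union: {(15, 21), (16, 5), (29, 32), (8, 30), (8, 8)} with {(1, 7), (18, 21), (19, 12), (34, 24)} → {(1, 7), (15, 21), (16, 5), (18, 21), (19, 12), (29, 32), (34, 24), (8, 30), (8, 8)}

{(1, 7), (15, 21), (16, 5), (18, 21), (19, 12), (29, 32), (34, 24), (8, 30), (8, 8)}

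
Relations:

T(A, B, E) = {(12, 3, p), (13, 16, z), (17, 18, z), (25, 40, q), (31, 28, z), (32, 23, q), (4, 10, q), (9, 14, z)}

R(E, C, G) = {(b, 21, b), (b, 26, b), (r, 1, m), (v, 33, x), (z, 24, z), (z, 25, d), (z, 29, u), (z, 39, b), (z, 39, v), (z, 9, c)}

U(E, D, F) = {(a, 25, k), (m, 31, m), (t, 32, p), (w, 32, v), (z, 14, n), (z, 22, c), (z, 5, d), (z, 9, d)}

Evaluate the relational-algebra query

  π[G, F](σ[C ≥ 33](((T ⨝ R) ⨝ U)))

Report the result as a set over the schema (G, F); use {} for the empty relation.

{(b, c), (b, d), (b, n), (v, c), (v, d), (v, n)}

T ⋈ R (natural join on E): {(13, 16, z, 24, z), (13, 16, z, 25, d), (13, 16, z, 29, u), (13, 16, z, 39, b), (13, 16, z, 39, v), (13, 16, z, 9, c), (17, 18, z, 24, z), (17, 18, z, 25, d), (17, 18, z, 29, u), (17, 18, z, 39, b), (17, 18, z, 39, v), (17, 18, z, 9, c), (31, 28, z, 24, z), (31, 28, z, 25, d), (31, 28, z, 29, u), (31, 28, z, 39, b), (31, 28, z, 39, v), (31, 28, z, 9, c), (9, 14, z, 24, z), (9, 14, z, 25, d), (9, 14, z, 29, u), (9, 14, z, 39, b), (9, 14, z, 39, v), (9, 14, z, 9, c)}
(T ⨝ R) ⋈ U (natural join on E): {(13, 16, z, 24, z, 14, n), (13, 16, z, 24, z, 22, c), (13, 16, z, 24, z, 5, d), (13, 16, z, 24, z, 9, d), (13, 16, z, 25, d, 14, n), (13, 16, z, 25, d, 22, c), (13, 16, z, 25, d, 5, d), (13, 16, z, 25, d, 9, d), (13, 16, z, 29, u, 14, n), (13, 16, z, 29, u, 22, c), (13, 16, z, 29, u, 5, d), (13, 16, z, 29, u, 9, d), (13, 16, z, 39, b, 14, n), (13, 16, z, 39, b, 22, c), (13, 16, z, 39, b, 5, d), (13, 16, z, 39, b, 9, d), (13, 16, z, 39, v, 14, n), (13, 16, z, 39, v, 22, c), (13, 16, z, 39, v, 5, d), (13, 16, z, 39, v, 9, d), (13, 16, z, 9, c, 14, n), (13, 16, z, 9, c, 22, c), (13, 16, z, 9, c, 5, d), (13, 16, z, 9, c, 9, d), (17, 18, z, 24, z, 14, n), (17, 18, z, 24, z, 22, c), (17, 18, z, 24, z, 5, d), (17, 18, z, 24, z, 9, d), (17, 18, z, 25, d, 14, n), (17, 18, z, 25, d, 22, c), (17, 18, z, 25, d, 5, d), (17, 18, z, 25, d, 9, d), (17, 18, z, 29, u, 14, n), (17, 18, z, 29, u, 22, c), (17, 18, z, 29, u, 5, d), (17, 18, z, 29, u, 9, d), (17, 18, z, 39, b, 14, n), (17, 18, z, 39, b, 22, c), (17, 18, z, 39, b, 5, d), (17, 18, z, 39, b, 9, d), (17, 18, z, 39, v, 14, n), (17, 18, z, 39, v, 22, c), (17, 18, z, 39, v, 5, d), (17, 18, z, 39, v, 9, d), (17, 18, z, 9, c, 14, n), (17, 18, z, 9, c, 22, c), (17, 18, z, 9, c, 5, d), (17, 18, z, 9, c, 9, d), (31, 28, z, 24, z, 14, n), (31, 28, z, 24, z, 22, c), (31, 28, z, 24, z, 5, d), (31, 28, z, 24, z, 9, d), (31, 28, z, 25, d, 14, n), (31, 28, z, 25, d, 22, c), (31, 28, z, 25, d, 5, d), (31, 28, z, 25, d, 9, d), (31, 28, z, 29, u, 14, n), (31, 28, z, 29, u, 22, c), (31, 28, z, 29, u, 5, d), (31, 28, z, 29, u, 9, d), (31, 28, z, 39, b, 14, n), (31, 28, z, 39, b, 22, c), (31, 28, z, 39, b, 5, d), (31, 28, z, 39, b, 9, d), (31, 28, z, 39, v, 14, n), (31, 28, z, 39, v, 22, c), (31, 28, z, 39, v, 5, d), (31, 28, z, 39, v, 9, d), (31, 28, z, 9, c, 14, n), (31, 28, z, 9, c, 22, c), (31, 28, z, 9, c, 5, d), (31, 28, z, 9, c, 9, d), (9, 14, z, 24, z, 14, n), (9, 14, z, 24, z, 22, c), (9, 14, z, 24, z, 5, d), (9, 14, z, 24, z, 9, d), (9, 14, z, 25, d, 14, n), (9, 14, z, 25, d, 22, c), (9, 14, z, 25, d, 5, d), (9, 14, z, 25, d, 9, d), (9, 14, z, 29, u, 14, n), (9, 14, z, 29, u, 22, c), (9, 14, z, 29, u, 5, d), (9, 14, z, 29, u, 9, d), (9, 14, z, 39, b, 14, n), (9, 14, z, 39, b, 22, c), (9, 14, z, 39, b, 5, d), (9, 14, z, 39, b, 9, d), (9, 14, z, 39, v, 14, n), (9, 14, z, 39, v, 22, c), (9, 14, z, 39, v, 5, d), (9, 14, z, 39, v, 9, d), (9, 14, z, 9, c, 14, n), (9, 14, z, 9, c, 22, c), (9, 14, z, 9, c, 5, d), (9, 14, z, 9, c, 9, d)}
Selection C ≥ 33: {(13, 16, z, 39, b, 14, n), (13, 16, z, 39, b, 22, c), (13, 16, z, 39, b, 5, d), (13, 16, z, 39, b, 9, d), (13, 16, z, 39, v, 14, n), (13, 16, z, 39, v, 22, c), (13, 16, z, 39, v, 5, d), (13, 16, z, 39, v, 9, d), (17, 18, z, 39, b, 14, n), (17, 18, z, 39, b, 22, c), (17, 18, z, 39, b, 5, d), (17, 18, z, 39, b, 9, d), (17, 18, z, 39, v, 14, n), (17, 18, z, 39, v, 22, c), (17, 18, z, 39, v, 5, d), (17, 18, z, 39, v, 9, d), (31, 28, z, 39, b, 14, n), (31, 28, z, 39, b, 22, c), (31, 28, z, 39, b, 5, d), (31, 28, z, 39, b, 9, d), (31, 28, z, 39, v, 14, n), (31, 28, z, 39, v, 22, c), (31, 28, z, 39, v, 5, d), (31, 28, z, 39, v, 9, d), (9, 14, z, 39, b, 14, n), (9, 14, z, 39, b, 22, c), (9, 14, z, 39, b, 5, d), (9, 14, z, 39, b, 9, d), (9, 14, z, 39, v, 14, n), (9, 14, z, 39, v, 22, c), (9, 14, z, 39, v, 5, d), (9, 14, z, 39, v, 9, d)}
Projecting to G, F (26 duplicate(s) eliminated): {(b, c), (b, d), (b, n), (v, c), (v, d), (v, n)}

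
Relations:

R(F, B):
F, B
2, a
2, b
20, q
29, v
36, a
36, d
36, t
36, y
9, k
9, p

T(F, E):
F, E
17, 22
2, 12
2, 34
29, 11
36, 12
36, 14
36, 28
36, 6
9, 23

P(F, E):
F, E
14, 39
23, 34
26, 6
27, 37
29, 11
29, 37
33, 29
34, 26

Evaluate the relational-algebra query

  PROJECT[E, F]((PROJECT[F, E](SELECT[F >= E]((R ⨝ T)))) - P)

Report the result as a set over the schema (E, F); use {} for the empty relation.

{(12, 36), (14, 36), (28, 36), (6, 36)}

Joining R and T on F yields {(2, a, 12), (2, a, 34), (2, b, 12), (2, b, 34), (29, v, 11), (36, a, 12), (36, a, 14), (36, a, 28), (36, a, 6), (36, d, 12), (36, d, 14), (36, d, 28), (36, d, 6), (36, t, 12), (36, t, 14), (36, t, 28), (36, t, 6), (36, y, 12), (36, y, 14), (36, y, 28), (36, y, 6), (9, k, 23), (9, p, 23)}.
σ[F >= E]: keep tuples satisfying F >= E → {(29, v, 11), (36, a, 12), (36, a, 14), (36, a, 28), (36, a, 6), (36, d, 12), (36, d, 14), (36, d, 28), (36, d, 6), (36, t, 12), (36, t, 14), (36, t, 28), (36, t, 6), (36, y, 12), (36, y, 14), (36, y, 28), (36, y, 6)}
π_{F, E} gives {(29, 11), (36, 12), (36, 14), (36, 28), (36, 6)} (12 duplicate(s) eliminated).
Set difference of the two operands is {(36, 12), (36, 14), (36, 28), (36, 6)}.
π_{E, F} gives {(12, 36), (14, 36), (28, 36), (6, 36)}.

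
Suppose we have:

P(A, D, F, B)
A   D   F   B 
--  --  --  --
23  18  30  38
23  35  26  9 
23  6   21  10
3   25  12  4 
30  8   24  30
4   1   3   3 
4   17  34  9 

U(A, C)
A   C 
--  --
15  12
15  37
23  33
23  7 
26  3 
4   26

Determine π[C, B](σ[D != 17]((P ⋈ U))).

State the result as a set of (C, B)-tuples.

Joining P and U on A yields {(23, 18, 30, 38, 33), (23, 18, 30, 38, 7), (23, 35, 26, 9, 33), (23, 35, 26, 9, 7), (23, 6, 21, 10, 33), (23, 6, 21, 10, 7), (4, 1, 3, 3, 26), (4, 17, 34, 9, 26)}.
Filtering on D != 17 leaves {(23, 18, 30, 38, 33), (23, 18, 30, 38, 7), (23, 35, 26, 9, 33), (23, 35, 26, 9, 7), (23, 6, 21, 10, 33), (23, 6, 21, 10, 7), (4, 1, 3, 3, 26)}.
Projecting to C, B: {(26, 3), (33, 10), (33, 38), (33, 9), (7, 10), (7, 38), (7, 9)}

{(26, 3), (33, 10), (33, 38), (33, 9), (7, 10), (7, 38), (7, 9)}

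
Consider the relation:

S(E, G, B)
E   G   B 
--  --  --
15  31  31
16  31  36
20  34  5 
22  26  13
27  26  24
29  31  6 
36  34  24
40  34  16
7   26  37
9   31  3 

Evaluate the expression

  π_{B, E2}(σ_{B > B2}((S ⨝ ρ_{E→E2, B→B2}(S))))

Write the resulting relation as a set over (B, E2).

ρ[E→E2, B→B2]: schema becomes (E2, G, B2); tuples unchanged.
Joining S and ρ_{E→E2, B→B2}(S) on G yields {(15, 31, 31, 15, 31), (15, 31, 31, 16, 36), (15, 31, 31, 29, 6), (15, 31, 31, 9, 3), (16, 31, 36, 15, 31), (16, 31, 36, 16, 36), (16, 31, 36, 29, 6), (16, 31, 36, 9, 3), (20, 34, 5, 20, 5), (20, 34, 5, 36, 24), (20, 34, 5, 40, 16), (22, 26, 13, 22, 13), (22, 26, 13, 27, 24), (22, 26, 13, 7, 37), (27, 26, 24, 22, 13), (27, 26, 24, 27, 24), (27, 26, 24, 7, 37), (29, 31, 6, 15, 31), (29, 31, 6, 16, 36), (29, 31, 6, 29, 6), (29, 31, 6, 9, 3), (36, 34, 24, 20, 5), (36, 34, 24, 36, 24), (36, 34, 24, 40, 16), (40, 34, 16, 20, 5), (40, 34, 16, 36, 24), (40, 34, 16, 40, 16), (7, 26, 37, 22, 13), (7, 26, 37, 27, 24), (7, 26, 37, 7, 37), (9, 31, 3, 15, 31), (9, 31, 3, 16, 36), (9, 31, 3, 29, 6), (9, 31, 3, 9, 3)}.
σ[B > B2]: keep tuples satisfying B > B2 → {(15, 31, 31, 29, 6), (15, 31, 31, 9, 3), (16, 31, 36, 15, 31), (16, 31, 36, 29, 6), (16, 31, 36, 9, 3), (27, 26, 24, 22, 13), (29, 31, 6, 9, 3), (36, 34, 24, 20, 5), (36, 34, 24, 40, 16), (40, 34, 16, 20, 5), (7, 26, 37, 22, 13), (7, 26, 37, 27, 24)}
Keep only column(s) B, E2: {(16, 20), (24, 20), (24, 22), (24, 40), (31, 29), (31, 9), (36, 15), (36, 29), (36, 9), (37, 22), (37, 27), (6, 9)}

{(16, 20), (24, 20), (24, 22), (24, 40), (31, 29), (31, 9), (36, 15), (36, 29), (36, 9), (37, 22), (37, 27), (6, 9)}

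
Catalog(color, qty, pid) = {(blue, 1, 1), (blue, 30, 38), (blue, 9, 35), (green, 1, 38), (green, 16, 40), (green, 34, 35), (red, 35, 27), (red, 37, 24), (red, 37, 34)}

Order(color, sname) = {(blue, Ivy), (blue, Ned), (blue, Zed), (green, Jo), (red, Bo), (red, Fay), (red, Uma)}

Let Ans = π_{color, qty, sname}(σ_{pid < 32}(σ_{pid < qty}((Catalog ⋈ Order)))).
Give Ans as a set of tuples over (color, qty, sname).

Catalog ⋈ Order (natural join on color): {(blue, 1, 1, Ivy), (blue, 1, 1, Ned), (blue, 1, 1, Zed), (blue, 30, 38, Ivy), (blue, 30, 38, Ned), (blue, 30, 38, Zed), (blue, 9, 35, Ivy), (blue, 9, 35, Ned), (blue, 9, 35, Zed), (green, 1, 38, Jo), (green, 16, 40, Jo), (green, 34, 35, Jo), (red, 35, 27, Bo), (red, 35, 27, Fay), (red, 35, 27, Uma), (red, 37, 24, Bo), (red, 37, 24, Fay), (red, 37, 24, Uma), (red, 37, 34, Bo), (red, 37, 34, Fay), (red, 37, 34, Uma)}
Apply σ_{pid < qty}; surviving tuples: {(red, 35, 27, Bo), (red, 35, 27, Fay), (red, 35, 27, Uma), (red, 37, 24, Bo), (red, 37, 24, Fay), (red, 37, 24, Uma), (red, 37, 34, Bo), (red, 37, 34, Fay), (red, 37, 34, Uma)}
Apply σ_{pid < 32}; surviving tuples: {(red, 35, 27, Bo), (red, 35, 27, Fay), (red, 35, 27, Uma), (red, 37, 24, Bo), (red, 37, 24, Fay), (red, 37, 24, Uma)}
Projecting to color, qty, sname: {(red, 35, Bo), (red, 35, Fay), (red, 35, Uma), (red, 37, Bo), (red, 37, Fay), (red, 37, Uma)}

{(red, 35, Bo), (red, 35, Fay), (red, 35, Uma), (red, 37, Bo), (red, 37, Fay), (red, 37, Uma)}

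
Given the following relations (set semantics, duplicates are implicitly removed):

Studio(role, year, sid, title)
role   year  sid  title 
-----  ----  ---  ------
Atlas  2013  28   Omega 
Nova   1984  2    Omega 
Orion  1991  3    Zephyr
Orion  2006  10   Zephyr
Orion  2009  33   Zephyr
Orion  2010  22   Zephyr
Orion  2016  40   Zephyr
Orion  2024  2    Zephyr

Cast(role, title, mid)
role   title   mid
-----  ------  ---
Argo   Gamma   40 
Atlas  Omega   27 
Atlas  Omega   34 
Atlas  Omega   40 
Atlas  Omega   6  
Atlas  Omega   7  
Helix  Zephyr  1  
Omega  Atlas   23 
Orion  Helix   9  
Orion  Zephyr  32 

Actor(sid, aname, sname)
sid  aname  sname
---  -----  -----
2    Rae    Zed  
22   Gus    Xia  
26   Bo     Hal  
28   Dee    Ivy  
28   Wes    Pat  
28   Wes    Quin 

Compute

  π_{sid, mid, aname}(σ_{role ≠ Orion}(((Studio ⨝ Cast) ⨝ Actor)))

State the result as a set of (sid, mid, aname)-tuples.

Joining Studio and Cast on role, title yields {(Atlas, 2013, 28, Omega, 27), (Atlas, 2013, 28, Omega, 34), (Atlas, 2013, 28, Omega, 40), (Atlas, 2013, 28, Omega, 6), (Atlas, 2013, 28, Omega, 7), (Orion, 1991, 3, Zephyr, 32), (Orion, 2006, 10, Zephyr, 32), (Orion, 2009, 33, Zephyr, 32), (Orion, 2010, 22, Zephyr, 32), (Orion, 2016, 40, Zephyr, 32), (Orion, 2024, 2, Zephyr, 32)}.
Joining (Studio ⨝ Cast) and Actor on sid yields {(Atlas, 2013, 28, Omega, 27, Dee, Ivy), (Atlas, 2013, 28, Omega, 27, Wes, Pat), (Atlas, 2013, 28, Omega, 27, Wes, Quin), (Atlas, 2013, 28, Omega, 34, Dee, Ivy), (Atlas, 2013, 28, Omega, 34, Wes, Pat), (Atlas, 2013, 28, Omega, 34, Wes, Quin), (Atlas, 2013, 28, Omega, 40, Dee, Ivy), (Atlas, 2013, 28, Omega, 40, Wes, Pat), (Atlas, 2013, 28, Omega, 40, Wes, Quin), (Atlas, 2013, 28, Omega, 6, Dee, Ivy), (Atlas, 2013, 28, Omega, 6, Wes, Pat), (Atlas, 2013, 28, Omega, 6, Wes, Quin), (Atlas, 2013, 28, Omega, 7, Dee, Ivy), (Atlas, 2013, 28, Omega, 7, Wes, Pat), (Atlas, 2013, 28, Omega, 7, Wes, Quin), (Orion, 2010, 22, Zephyr, 32, Gus, Xia), (Orion, 2024, 2, Zephyr, 32, Rae, Zed)}.
Filtering on role ≠ Orion leaves {(Atlas, 2013, 28, Omega, 27, Dee, Ivy), (Atlas, 2013, 28, Omega, 27, Wes, Pat), (Atlas, 2013, 28, Omega, 27, Wes, Quin), (Atlas, 2013, 28, Omega, 34, Dee, Ivy), (Atlas, 2013, 28, Omega, 34, Wes, Pat), (Atlas, 2013, 28, Omega, 34, Wes, Quin), (Atlas, 2013, 28, Omega, 40, Dee, Ivy), (Atlas, 2013, 28, Omega, 40, Wes, Pat), (Atlas, 2013, 28, Omega, 40, Wes, Quin), (Atlas, 2013, 28, Omega, 6, Dee, Ivy), (Atlas, 2013, 28, Omega, 6, Wes, Pat), (Atlas, 2013, 28, Omega, 6, Wes, Quin), (Atlas, 2013, 28, Omega, 7, Dee, Ivy), (Atlas, 2013, 28, Omega, 7, Wes, Pat), (Atlas, 2013, 28, Omega, 7, Wes, Quin)}.
Projecting to sid, mid, aname (5 duplicate(s) eliminated): {(28, 27, Dee), (28, 27, Wes), (28, 34, Dee), (28, 34, Wes), (28, 40, Dee), (28, 40, Wes), (28, 6, Dee), (28, 6, Wes), (28, 7, Dee), (28, 7, Wes)}

{(28, 27, Dee), (28, 27, Wes), (28, 34, Dee), (28, 34, Wes), (28, 40, Dee), (28, 40, Wes), (28, 6, Dee), (28, 6, Wes), (28, 7, Dee), (28, 7, Wes)}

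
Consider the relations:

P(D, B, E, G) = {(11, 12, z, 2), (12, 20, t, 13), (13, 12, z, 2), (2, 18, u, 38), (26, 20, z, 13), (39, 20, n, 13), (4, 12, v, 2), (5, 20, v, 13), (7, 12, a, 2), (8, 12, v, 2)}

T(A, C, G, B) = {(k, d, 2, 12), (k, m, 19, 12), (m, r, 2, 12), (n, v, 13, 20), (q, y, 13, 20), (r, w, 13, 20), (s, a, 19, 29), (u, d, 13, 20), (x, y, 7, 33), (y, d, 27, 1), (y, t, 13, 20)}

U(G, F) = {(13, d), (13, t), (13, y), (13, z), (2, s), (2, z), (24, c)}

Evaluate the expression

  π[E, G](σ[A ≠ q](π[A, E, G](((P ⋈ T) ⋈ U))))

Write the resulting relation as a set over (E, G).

{(a, 2), (n, 13), (t, 13), (v, 13), (v, 2), (z, 13), (z, 2)}

Natural join on B, G: {(11, 12, z, 2, k, d), (11, 12, z, 2, m, r), (12, 20, t, 13, n, v), (12, 20, t, 13, q, y), (12, 20, t, 13, r, w), (12, 20, t, 13, u, d), (12, 20, t, 13, y, t), (13, 12, z, 2, k, d), (13, 12, z, 2, m, r), (26, 20, z, 13, n, v), (26, 20, z, 13, q, y), (26, 20, z, 13, r, w), (26, 20, z, 13, u, d), (26, 20, z, 13, y, t), (39, 20, n, 13, n, v), (39, 20, n, 13, q, y), (39, 20, n, 13, r, w), (39, 20, n, 13, u, d), (39, 20, n, 13, y, t), (4, 12, v, 2, k, d), (4, 12, v, 2, m, r), (5, 20, v, 13, n, v), (5, 20, v, 13, q, y), (5, 20, v, 13, r, w), (5, 20, v, 13, u, d), (5, 20, v, 13, y, t), (7, 12, a, 2, k, d), (7, 12, a, 2, m, r), (8, 12, v, 2, k, d), (8, 12, v, 2, m, r)}
Natural join on G: {(11, 12, z, 2, k, d, s), (11, 12, z, 2, k, d, z), (11, 12, z, 2, m, r, s), (11, 12, z, 2, m, r, z), (12, 20, t, 13, n, v, d), (12, 20, t, 13, n, v, t), (12, 20, t, 13, n, v, y), (12, 20, t, 13, n, v, z), (12, 20, t, 13, q, y, d), (12, 20, t, 13, q, y, t), (12, 20, t, 13, q, y, y), (12, 20, t, 13, q, y, z), (12, 20, t, 13, r, w, d), (12, 20, t, 13, r, w, t), (12, 20, t, 13, r, w, y), (12, 20, t, 13, r, w, z), (12, 20, t, 13, u, d, d), (12, 20, t, 13, u, d, t), (12, 20, t, 13, u, d, y), (12, 20, t, 13, u, d, z), (12, 20, t, 13, y, t, d), (12, 20, t, 13, y, t, t), (12, 20, t, 13, y, t, y), (12, 20, t, 13, y, t, z), (13, 12, z, 2, k, d, s), (13, 12, z, 2, k, d, z), (13, 12, z, 2, m, r, s), (13, 12, z, 2, m, r, z), (26, 20, z, 13, n, v, d), (26, 20, z, 13, n, v, t), (26, 20, z, 13, n, v, y), (26, 20, z, 13, n, v, z), (26, 20, z, 13, q, y, d), (26, 20, z, 13, q, y, t), (26, 20, z, 13, q, y, y), (26, 20, z, 13, q, y, z), (26, 20, z, 13, r, w, d), (26, 20, z, 13, r, w, t), (26, 20, z, 13, r, w, y), (26, 20, z, 13, r, w, z), (26, 20, z, 13, u, d, d), (26, 20, z, 13, u, d, t), (26, 20, z, 13, u, d, y), (26, 20, z, 13, u, d, z), (26, 20, z, 13, y, t, d), (26, 20, z, 13, y, t, t), (26, 20, z, 13, y, t, y), (26, 20, z, 13, y, t, z), (39, 20, n, 13, n, v, d), (39, 20, n, 13, n, v, t), (39, 20, n, 13, n, v, y), (39, 20, n, 13, n, v, z), (39, 20, n, 13, q, y, d), (39, 20, n, 13, q, y, t), (39, 20, n, 13, q, y, y), (39, 20, n, 13, q, y, z), (39, 20, n, 13, r, w, d), (39, 20, n, 13, r, w, t), (39, 20, n, 13, r, w, y), (39, 20, n, 13, r, w, z), (39, 20, n, 13, u, d, d), (39, 20, n, 13, u, d, t), (39, 20, n, 13, u, d, y), (39, 20, n, 13, u, d, z), (39, 20, n, 13, y, t, d), (39, 20, n, 13, y, t, t), (39, 20, n, 13, y, t, y), (39, 20, n, 13, y, t, z), (4, 12, v, 2, k, d, s), (4, 12, v, 2, k, d, z), (4, 12, v, 2, m, r, s), (4, 12, v, 2, m, r, z), (5, 20, v, 13, n, v, d), (5, 20, v, 13, n, v, t), (5, 20, v, 13, n, v, y), (5, 20, v, 13, n, v, z), (5, 20, v, 13, q, y, d), (5, 20, v, 13, q, y, t), (5, 20, v, 13, q, y, y), (5, 20, v, 13, q, y, z), (5, 20, v, 13, r, w, d), (5, 20, v, 13, r, w, t), (5, 20, v, 13, r, w, y), (5, 20, v, 13, r, w, z), (5, 20, v, 13, u, d, d), (5, 20, v, 13, u, d, t), (5, 20, v, 13, u, d, y), (5, 20, v, 13, u, d, z), (5, 20, v, 13, y, t, d), (5, 20, v, 13, y, t, t), (5, 20, v, 13, y, t, y), (5, 20, v, 13, y, t, z), (7, 12, a, 2, k, d, s), (7, 12, a, 2, k, d, z), (7, 12, a, 2, m, r, s), (7, 12, a, 2, m, r, z), (8, 12, v, 2, k, d, s), (8, 12, v, 2, k, d, z), (8, 12, v, 2, m, r, s), (8, 12, v, 2, m, r, z)}
Keep only column(s) A, E, G (74 duplicate(s) eliminated): {(k, a, 2), (k, v, 2), (k, z, 2), (m, a, 2), (m, v, 2), (m, z, 2), (n, n, 13), (n, t, 13), (n, v, 13), (n, z, 13), (q, n, 13), (q, t, 13), (q, v, 13), (q, z, 13), (r, n, 13), (r, t, 13), (r, v, 13), (r, z, 13), (u, n, 13), (u, t, 13), (u, v, 13), (u, z, 13), (y, n, 13), (y, t, 13), (y, v, 13), (y, z, 13)}
Apply σ_{A ≠ q}; surviving tuples: {(k, a, 2), (k, v, 2), (k, z, 2), (m, a, 2), (m, v, 2), (m, z, 2), (n, n, 13), (n, t, 13), (n, v, 13), (n, z, 13), (r, n, 13), (r, t, 13), (r, v, 13), (r, z, 13), (u, n, 13), (u, t, 13), (u, v, 13), (u, z, 13), (y, n, 13), (y, t, 13), (y, v, 13), (y, z, 13)}
Keep only column(s) E, G (15 duplicate(s) eliminated): {(a, 2), (n, 13), (t, 13), (v, 13), (v, 2), (z, 13), (z, 2)}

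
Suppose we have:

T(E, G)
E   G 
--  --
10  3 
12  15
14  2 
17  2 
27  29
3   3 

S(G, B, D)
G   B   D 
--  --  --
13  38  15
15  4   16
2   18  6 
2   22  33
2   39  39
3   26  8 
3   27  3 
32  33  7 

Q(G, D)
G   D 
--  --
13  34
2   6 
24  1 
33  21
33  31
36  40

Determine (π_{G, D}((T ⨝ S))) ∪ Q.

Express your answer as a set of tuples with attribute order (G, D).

{(13, 34), (15, 16), (2, 33), (2, 39), (2, 6), (24, 1), (3, 3), (3, 8), (33, 21), (33, 31), (36, 40)}

T ⋈ S (natural join on G): {(10, 3, 26, 8), (10, 3, 27, 3), (12, 15, 4, 16), (14, 2, 18, 6), (14, 2, 22, 33), (14, 2, 39, 39), (17, 2, 18, 6), (17, 2, 22, 33), (17, 2, 39, 39), (3, 3, 26, 8), (3, 3, 27, 3)}
π[G, D]: project onto (G, D) (5 duplicate(s) eliminated) → {(15, 16), (2, 33), (2, 39), (2, 6), (3, 3), (3, 8)}
Taking the union: {(13, 34), (15, 16), (2, 33), (2, 39), (2, 6), (24, 1), (3, 3), (3, 8), (33, 21), (33, 31), (36, 40)}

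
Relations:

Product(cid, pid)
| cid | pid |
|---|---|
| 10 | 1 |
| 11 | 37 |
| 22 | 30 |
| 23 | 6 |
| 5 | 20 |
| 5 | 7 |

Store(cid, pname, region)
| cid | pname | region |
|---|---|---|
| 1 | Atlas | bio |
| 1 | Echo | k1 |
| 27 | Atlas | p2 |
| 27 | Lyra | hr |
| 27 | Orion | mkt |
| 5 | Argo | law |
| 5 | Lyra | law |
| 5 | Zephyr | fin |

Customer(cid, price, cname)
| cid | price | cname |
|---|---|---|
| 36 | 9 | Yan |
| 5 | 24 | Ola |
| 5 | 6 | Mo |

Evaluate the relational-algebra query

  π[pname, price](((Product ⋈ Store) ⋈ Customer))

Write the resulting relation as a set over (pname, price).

{(Argo, 24), (Argo, 6), (Lyra, 24), (Lyra, 6), (Zephyr, 24), (Zephyr, 6)}

Product ⋈ Store (natural join on cid): {(5, 20, Argo, law), (5, 20, Lyra, law), (5, 20, Zephyr, fin), (5, 7, Argo, law), (5, 7, Lyra, law), (5, 7, Zephyr, fin)}
(Product ⋈ Store) ⋈ Customer (natural join on cid): {(5, 20, Argo, law, 24, Ola), (5, 20, Argo, law, 6, Mo), (5, 20, Lyra, law, 24, Ola), (5, 20, Lyra, law, 6, Mo), (5, 20, Zephyr, fin, 24, Ola), (5, 20, Zephyr, fin, 6, Mo), (5, 7, Argo, law, 24, Ola), (5, 7, Argo, law, 6, Mo), (5, 7, Lyra, law, 24, Ola), (5, 7, Lyra, law, 6, Mo), (5, 7, Zephyr, fin, 24, Ola), (5, 7, Zephyr, fin, 6, Mo)}
Keep only column(s) pname, price (6 duplicate(s) eliminated): {(Argo, 24), (Argo, 6), (Lyra, 24), (Lyra, 6), (Zephyr, 24), (Zephyr, 6)}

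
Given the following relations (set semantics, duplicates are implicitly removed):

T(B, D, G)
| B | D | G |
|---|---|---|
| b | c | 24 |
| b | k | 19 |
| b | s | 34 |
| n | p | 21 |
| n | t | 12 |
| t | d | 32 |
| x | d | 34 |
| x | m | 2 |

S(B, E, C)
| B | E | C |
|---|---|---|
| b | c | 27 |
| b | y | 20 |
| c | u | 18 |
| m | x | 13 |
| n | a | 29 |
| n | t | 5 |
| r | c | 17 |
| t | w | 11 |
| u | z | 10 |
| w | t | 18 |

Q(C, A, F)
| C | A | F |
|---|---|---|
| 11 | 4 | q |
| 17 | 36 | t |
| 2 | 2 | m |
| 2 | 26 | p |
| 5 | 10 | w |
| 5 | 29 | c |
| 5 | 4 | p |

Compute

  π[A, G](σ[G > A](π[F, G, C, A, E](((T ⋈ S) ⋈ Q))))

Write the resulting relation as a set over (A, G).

{(10, 12), (10, 21), (4, 12), (4, 21), (4, 32)}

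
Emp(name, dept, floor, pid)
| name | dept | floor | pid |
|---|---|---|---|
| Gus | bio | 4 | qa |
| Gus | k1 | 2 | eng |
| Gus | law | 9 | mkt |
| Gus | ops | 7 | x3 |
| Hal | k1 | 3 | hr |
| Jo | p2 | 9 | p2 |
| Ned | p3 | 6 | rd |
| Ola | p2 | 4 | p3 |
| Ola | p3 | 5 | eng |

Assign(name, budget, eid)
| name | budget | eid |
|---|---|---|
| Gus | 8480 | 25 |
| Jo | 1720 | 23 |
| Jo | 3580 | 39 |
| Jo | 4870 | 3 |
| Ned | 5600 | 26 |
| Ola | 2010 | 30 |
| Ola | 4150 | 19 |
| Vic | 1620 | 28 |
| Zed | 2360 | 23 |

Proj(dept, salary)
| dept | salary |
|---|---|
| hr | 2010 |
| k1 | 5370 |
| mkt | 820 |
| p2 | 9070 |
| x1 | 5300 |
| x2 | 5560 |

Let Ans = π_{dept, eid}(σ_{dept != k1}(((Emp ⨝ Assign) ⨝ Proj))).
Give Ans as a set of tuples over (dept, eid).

Emp ⋈ Assign (natural join on name): {(Gus, bio, 4, qa, 8480, 25), (Gus, k1, 2, eng, 8480, 25), (Gus, law, 9, mkt, 8480, 25), (Gus, ops, 7, x3, 8480, 25), (Jo, p2, 9, p2, 1720, 23), (Jo, p2, 9, p2, 3580, 39), (Jo, p2, 9, p2, 4870, 3), (Ned, p3, 6, rd, 5600, 26), (Ola, p2, 4, p3, 2010, 30), (Ola, p2, 4, p3, 4150, 19), (Ola, p3, 5, eng, 2010, 30), (Ola, p3, 5, eng, 4150, 19)}
(Emp ⨝ Assign) ⋈ Proj (natural join on dept): {(Gus, k1, 2, eng, 8480, 25, 5370), (Jo, p2, 9, p2, 1720, 23, 9070), (Jo, p2, 9, p2, 3580, 39, 9070), (Jo, p2, 9, p2, 4870, 3, 9070), (Ola, p2, 4, p3, 2010, 30, 9070), (Ola, p2, 4, p3, 4150, 19, 9070)}
Selection dept != k1: {(Jo, p2, 9, p2, 1720, 23, 9070), (Jo, p2, 9, p2, 3580, 39, 9070), (Jo, p2, 9, p2, 4870, 3, 9070), (Ola, p2, 4, p3, 2010, 30, 9070), (Ola, p2, 4, p3, 4150, 19, 9070)}
Keep only column(s) dept, eid: {(p2, 19), (p2, 23), (p2, 3), (p2, 30), (p2, 39)}

{(p2, 19), (p2, 23), (p2, 3), (p2, 30), (p2, 39)}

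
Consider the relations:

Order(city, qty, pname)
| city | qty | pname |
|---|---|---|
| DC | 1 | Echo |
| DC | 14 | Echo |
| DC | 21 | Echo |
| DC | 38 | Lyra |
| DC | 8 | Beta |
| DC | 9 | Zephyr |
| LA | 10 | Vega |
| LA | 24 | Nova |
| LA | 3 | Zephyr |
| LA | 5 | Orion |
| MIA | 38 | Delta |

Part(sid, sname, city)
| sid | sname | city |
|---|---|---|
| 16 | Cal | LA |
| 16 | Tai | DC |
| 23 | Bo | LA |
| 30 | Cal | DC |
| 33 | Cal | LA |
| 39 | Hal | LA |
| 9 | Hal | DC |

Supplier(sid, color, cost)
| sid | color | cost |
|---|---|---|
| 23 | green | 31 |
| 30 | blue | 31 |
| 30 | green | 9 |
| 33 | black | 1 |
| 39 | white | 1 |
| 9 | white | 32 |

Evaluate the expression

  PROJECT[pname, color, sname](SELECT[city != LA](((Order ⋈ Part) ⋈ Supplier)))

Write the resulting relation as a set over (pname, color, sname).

{(Beta, blue, Cal), (Beta, green, Cal), (Beta, white, Hal), (Echo, blue, Cal), (Echo, green, Cal), (Echo, white, Hal), (Lyra, blue, Cal), (Lyra, green, Cal), (Lyra, white, Hal), (Zephyr, blue, Cal), (Zephyr, green, Cal), (Zephyr, white, Hal)}

Natural join on city: {(DC, 1, Echo, 16, Tai), (DC, 1, Echo, 30, Cal), (DC, 1, Echo, 9, Hal), (DC, 14, Echo, 16, Tai), (DC, 14, Echo, 30, Cal), (DC, 14, Echo, 9, Hal), (DC, 21, Echo, 16, Tai), (DC, 21, Echo, 30, Cal), (DC, 21, Echo, 9, Hal), (DC, 38, Lyra, 16, Tai), (DC, 38, Lyra, 30, Cal), (DC, 38, Lyra, 9, Hal), (DC, 8, Beta, 16, Tai), (DC, 8, Beta, 30, Cal), (DC, 8, Beta, 9, Hal), (DC, 9, Zephyr, 16, Tai), (DC, 9, Zephyr, 30, Cal), (DC, 9, Zephyr, 9, Hal), (LA, 10, Vega, 16, Cal), (LA, 10, Vega, 23, Bo), (LA, 10, Vega, 33, Cal), (LA, 10, Vega, 39, Hal), (LA, 24, Nova, 16, Cal), (LA, 24, Nova, 23, Bo), (LA, 24, Nova, 33, Cal), (LA, 24, Nova, 39, Hal), (LA, 3, Zephyr, 16, Cal), (LA, 3, Zephyr, 23, Bo), (LA, 3, Zephyr, 33, Cal), (LA, 3, Zephyr, 39, Hal), (LA, 5, Orion, 16, Cal), (LA, 5, Orion, 23, Bo), (LA, 5, Orion, 33, Cal), (LA, 5, Orion, 39, Hal)}
Natural join on sid: {(DC, 1, Echo, 30, Cal, blue, 31), (DC, 1, Echo, 30, Cal, green, 9), (DC, 1, Echo, 9, Hal, white, 32), (DC, 14, Echo, 30, Cal, blue, 31), (DC, 14, Echo, 30, Cal, green, 9), (DC, 14, Echo, 9, Hal, white, 32), (DC, 21, Echo, 30, Cal, blue, 31), (DC, 21, Echo, 30, Cal, green, 9), (DC, 21, Echo, 9, Hal, white, 32), (DC, 38, Lyra, 30, Cal, blue, 31), (DC, 38, Lyra, 30, Cal, green, 9), (DC, 38, Lyra, 9, Hal, white, 32), (DC, 8, Beta, 30, Cal, blue, 31), (DC, 8, Beta, 30, Cal, green, 9), (DC, 8, Beta, 9, Hal, white, 32), (DC, 9, Zephyr, 30, Cal, blue, 31), (DC, 9, Zephyr, 30, Cal, green, 9), (DC, 9, Zephyr, 9, Hal, white, 32), (LA, 10, Vega, 23, Bo, green, 31), (LA, 10, Vega, 33, Cal, black, 1), (LA, 10, Vega, 39, Hal, white, 1), (LA, 24, Nova, 23, Bo, green, 31), (LA, 24, Nova, 33, Cal, black, 1), (LA, 24, Nova, 39, Hal, white, 1), (LA, 3, Zephyr, 23, Bo, green, 31), (LA, 3, Zephyr, 33, Cal, black, 1), (LA, 3, Zephyr, 39, Hal, white, 1), (LA, 5, Orion, 23, Bo, green, 31), (LA, 5, Orion, 33, Cal, black, 1), (LA, 5, Orion, 39, Hal, white, 1)}
Apply σ_{city != LA}; surviving tuples: {(DC, 1, Echo, 30, Cal, blue, 31), (DC, 1, Echo, 30, Cal, green, 9), (DC, 1, Echo, 9, Hal, white, 32), (DC, 14, Echo, 30, Cal, blue, 31), (DC, 14, Echo, 30, Cal, green, 9), (DC, 14, Echo, 9, Hal, white, 32), (DC, 21, Echo, 30, Cal, blue, 31), (DC, 21, Echo, 30, Cal, green, 9), (DC, 21, Echo, 9, Hal, white, 32), (DC, 38, Lyra, 30, Cal, blue, 31), (DC, 38, Lyra, 30, Cal, green, 9), (DC, 38, Lyra, 9, Hal, white, 32), (DC, 8, Beta, 30, Cal, blue, 31), (DC, 8, Beta, 30, Cal, green, 9), (DC, 8, Beta, 9, Hal, white, 32), (DC, 9, Zephyr, 30, Cal, blue, 31), (DC, 9, Zephyr, 30, Cal, green, 9), (DC, 9, Zephyr, 9, Hal, white, 32)}
π[pname, color, sname]: project onto (pname, color, sname) (6 duplicate(s) eliminated) → {(Beta, blue, Cal), (Beta, green, Cal), (Beta, white, Hal), (Echo, blue, Cal), (Echo, green, Cal), (Echo, white, Hal), (Lyra, blue, Cal), (Lyra, green, Cal), (Lyra, white, Hal), (Zephyr, blue, Cal), (Zephyr, green, Cal), (Zephyr, white, Hal)}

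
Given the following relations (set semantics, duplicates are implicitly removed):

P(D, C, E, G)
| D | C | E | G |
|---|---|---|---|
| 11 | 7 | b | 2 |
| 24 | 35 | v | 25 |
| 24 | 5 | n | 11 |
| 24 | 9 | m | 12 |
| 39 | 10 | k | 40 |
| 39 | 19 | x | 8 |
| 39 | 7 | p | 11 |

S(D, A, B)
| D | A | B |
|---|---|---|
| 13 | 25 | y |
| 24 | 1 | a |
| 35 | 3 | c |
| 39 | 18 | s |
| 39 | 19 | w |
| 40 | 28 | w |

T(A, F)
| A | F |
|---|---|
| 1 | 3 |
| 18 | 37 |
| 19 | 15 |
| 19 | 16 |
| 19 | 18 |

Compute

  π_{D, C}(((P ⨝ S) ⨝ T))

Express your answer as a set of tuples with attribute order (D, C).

Natural join on D: {(24, 35, v, 25, 1, a), (24, 5, n, 11, 1, a), (24, 9, m, 12, 1, a), (39, 10, k, 40, 18, s), (39, 10, k, 40, 19, w), (39, 19, x, 8, 18, s), (39, 19, x, 8, 19, w), (39, 7, p, 11, 18, s), (39, 7, p, 11, 19, w)}
Natural join on A: {(24, 35, v, 25, 1, a, 3), (24, 5, n, 11, 1, a, 3), (24, 9, m, 12, 1, a, 3), (39, 10, k, 40, 18, s, 37), (39, 10, k, 40, 19, w, 15), (39, 10, k, 40, 19, w, 16), (39, 10, k, 40, 19, w, 18), (39, 19, x, 8, 18, s, 37), (39, 19, x, 8, 19, w, 15), (39, 19, x, 8, 19, w, 16), (39, 19, x, 8, 19, w, 18), (39, 7, p, 11, 18, s, 37), (39, 7, p, 11, 19, w, 15), (39, 7, p, 11, 19, w, 16), (39, 7, p, 11, 19, w, 18)}
π_{D, C} gives {(24, 35), (24, 5), (24, 9), (39, 10), (39, 19), (39, 7)} (9 duplicate(s) eliminated).

{(24, 35), (24, 5), (24, 9), (39, 10), (39, 19), (39, 7)}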